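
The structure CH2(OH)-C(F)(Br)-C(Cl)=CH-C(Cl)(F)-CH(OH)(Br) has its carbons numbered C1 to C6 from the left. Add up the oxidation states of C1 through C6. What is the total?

Tallying each carbon's bonds:
C1: 1C, 2H, 1O → 0 − 2 + 1 = -1
C2: 2C, 1F, 1Br → 0 + 1 + 1 = +2
C3: 3C, 1Cl → 0 + 1 = +1
C4: 3C, 1H → 0 − 1 = -1
C5: 2C, 1F, 1Cl → 0 + 1 + 1 = +2
C6: 1C, 1H, 1O, 1Br → 0 − 1 + 1 + 1 = +1
Sum = -1 + 2 + 1 − 1 + 2 + 1 = +4.

+4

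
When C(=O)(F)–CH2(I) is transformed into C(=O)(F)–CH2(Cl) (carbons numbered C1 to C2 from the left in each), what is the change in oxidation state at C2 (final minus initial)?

0

Before: C2 has 1 bond to C, 2 bonds to H, 1 bond to I → oxidation state -1.
After: C2 has 1 bond to C, 2 bonds to H, 1 bond to Cl → oxidation state -1.
Δ = -1 − (-1) = 0, so no net redox change at C2.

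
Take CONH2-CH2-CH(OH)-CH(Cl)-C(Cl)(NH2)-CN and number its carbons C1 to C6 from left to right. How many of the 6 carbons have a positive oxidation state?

Tallying each carbon's bonds:
C1: 1C, 2O, 1N → 0 + 2 + 1 = +3
C2: 2C, 2H → 0 − 2 = -2
C3: 2C, 1H, 1O → 0 − 1 + 1 = 0
C4: 2C, 1H, 1Cl → 0 − 1 + 1 = 0
C5: 2C, 1N, 1Cl → 0 + 1 + 1 = +2
C6: 1C, 3N → 0 + 3 = +3
3 carbons (C1, C5, C6) meet the condition.

3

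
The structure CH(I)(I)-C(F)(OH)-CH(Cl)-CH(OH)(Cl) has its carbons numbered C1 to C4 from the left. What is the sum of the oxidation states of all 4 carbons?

Assign +1 per bond to O/N/halogen, −1 per bond to H or an electropositive element, and 0 per bond to carbon. Tallying each carbon:
C1: 1C, 1H, 2I → 0 − 1 + 2 = +1
C2: 2C, 1O, 1F → 0 + 1 + 1 = +2
C3: 2C, 1H, 1Cl → 0 − 1 + 1 = 0
C4: 1C, 1H, 1O, 1Cl → 0 − 1 + 1 + 1 = +1
Sum = +1 + 2 + 0 + 1 = +4.

+4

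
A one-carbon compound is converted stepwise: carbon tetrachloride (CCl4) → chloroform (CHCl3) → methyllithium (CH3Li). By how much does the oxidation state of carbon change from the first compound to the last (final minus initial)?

-8

Carbon oxidation states along the series — carbon tetrachloride: +4, chloroform: +2, methyllithium: -4.
Net change = -4 − (+4) = -8.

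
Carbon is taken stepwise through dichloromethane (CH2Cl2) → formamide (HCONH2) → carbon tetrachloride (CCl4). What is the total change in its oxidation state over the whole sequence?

+4

Carbon oxidation states along the series — dichloromethane: 0, formamide: +2, carbon tetrachloride: +4.
Net change = +4 − (0) = +4.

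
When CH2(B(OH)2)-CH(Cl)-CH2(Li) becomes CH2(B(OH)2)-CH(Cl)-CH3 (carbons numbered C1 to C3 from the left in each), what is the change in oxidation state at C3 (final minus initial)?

0

Before: C3 has 1 bond to C, 2 bonds to H, 1 bond to Li → oxidation state -3.
After: C3 has 1 bond to C, 3 bonds to H → oxidation state -3.
Δ = -3 − (-3) = 0, so no net redox change at C3.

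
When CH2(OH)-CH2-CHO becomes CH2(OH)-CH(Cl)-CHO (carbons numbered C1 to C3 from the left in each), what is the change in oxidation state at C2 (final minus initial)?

Before: C2 has 2 bonds to C, 2 bonds to H → oxidation state -2.
After: C2 has 2 bonds to C, 1 bond to H, 1 bond to Cl → oxidation state 0.
Δ = 0 − (-2) = +2, so this is an oxidation at C2.

+2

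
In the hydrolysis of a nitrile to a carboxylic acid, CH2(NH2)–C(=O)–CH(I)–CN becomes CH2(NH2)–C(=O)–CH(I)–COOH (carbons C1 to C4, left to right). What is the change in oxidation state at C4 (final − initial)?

Before: C4 has 1 bond to C, 3 bonds to N → oxidation state +3.
After: C4 has 1 bond to C, 3 bonds to O → oxidation state +3.
Δ = +3 − (+3) = 0, so no net redox change at C4.

0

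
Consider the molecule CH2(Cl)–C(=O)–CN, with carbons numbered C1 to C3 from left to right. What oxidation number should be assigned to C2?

+2

Count +1 for every bond to an atom more electronegative than carbon and −1 for every bond to one less electronegative; C–C bonds are 0.
C2 has one bond to C (0), one bond to C (0), a double bond to O (2×+1 = +2).
Oxidation state = 0 + 0 + 2 = +2.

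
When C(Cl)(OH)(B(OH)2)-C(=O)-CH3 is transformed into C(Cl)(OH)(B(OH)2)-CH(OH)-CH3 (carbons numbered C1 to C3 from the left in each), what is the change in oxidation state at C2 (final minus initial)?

-2

Before: C2 has 2 bonds to C, 2 bonds to O → oxidation state +2.
After: C2 has 2 bonds to C, 1 bond to H, 1 bond to O → oxidation state 0.
Δ = 0 − (+2) = -2, so this is a reduction at C2.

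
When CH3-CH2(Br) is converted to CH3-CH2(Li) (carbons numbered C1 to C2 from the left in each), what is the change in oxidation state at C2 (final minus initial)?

Before: C2 has 1 bond to C, 2 bonds to H, 1 bond to Br → oxidation state -1.
After: C2 has 1 bond to C, 2 bonds to H, 1 bond to Li → oxidation state -3.
Δ = -3 − (-1) = -2, so this is a reduction at C2.

-2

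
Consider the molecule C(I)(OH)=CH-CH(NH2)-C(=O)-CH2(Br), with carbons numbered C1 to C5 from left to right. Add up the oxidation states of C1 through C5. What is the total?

+2

Assign +1 per bond to O/N/halogen, −1 per bond to H or an electropositive element, and 0 per bond to carbon. Tallying each carbon:
C1: 2C, 1O, 1I → 0 + 1 + 1 = +2
C2: 3C, 1H → 0 − 1 = -1
C3: 2C, 1H, 1N → 0 − 1 + 1 = 0
C4: 2C, 2O → 0 + 2 = +2
C5: 1C, 2H, 1Br → 0 − 2 + 1 = -1
Sum = +2 − 1 + 0 + 2 − 1 = +2.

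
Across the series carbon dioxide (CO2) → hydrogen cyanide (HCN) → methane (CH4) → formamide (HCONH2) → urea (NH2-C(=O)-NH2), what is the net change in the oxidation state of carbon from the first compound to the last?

Carbon oxidation states along the series — carbon dioxide: +4, hydrogen cyanide: +2, methane: -4, formamide: +2, urea: +4.
Net change = +4 − (+4) = 0.

0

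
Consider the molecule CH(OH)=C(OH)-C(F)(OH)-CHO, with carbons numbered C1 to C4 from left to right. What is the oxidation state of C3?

Each bond to a more electronegative atom (O, N, halogen) counts +1, each bond to a less electronegative atom (H, metal, B, Si) counts −1, and each C–C bond counts 0.
C3 has one bond to C (0), one bond to C (0), one bond to F (+1), one bond to O (+1).
Oxidation state = 0 + 0 + 1 + 1 = +2.

+2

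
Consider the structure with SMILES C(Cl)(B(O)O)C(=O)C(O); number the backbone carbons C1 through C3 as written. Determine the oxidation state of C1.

-1

Bonds to more-electronegative neighbours contribute +1 each, bonds to H or metals contribute −1 each, and C–C bonds contribute 0.
C1 has one bond to C (0), one bond to H (-1), one bond to Cl (+1), one bond to B (-1).
Oxidation state = 0 − 1 + 1 − 1 = -1.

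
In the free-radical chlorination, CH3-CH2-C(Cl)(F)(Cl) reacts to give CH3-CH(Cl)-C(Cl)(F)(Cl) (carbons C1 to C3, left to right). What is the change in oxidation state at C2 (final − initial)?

+2

Before: C2 has 2 bonds to C, 2 bonds to H → oxidation state -2.
After: C2 has 2 bonds to C, 1 bond to H, 1 bond to Cl → oxidation state 0.
Δ = 0 − (-2) = +2, so this is an oxidation at C2.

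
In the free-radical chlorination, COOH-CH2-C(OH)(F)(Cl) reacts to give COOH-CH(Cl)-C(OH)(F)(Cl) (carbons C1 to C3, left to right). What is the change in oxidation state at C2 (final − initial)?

Before: C2 has 2 bonds to C, 2 bonds to H → oxidation state -2.
After: C2 has 2 bonds to C, 1 bond to H, 1 bond to Cl → oxidation state 0.
Δ = 0 − (-2) = +2, so this is an oxidation at C2.

+2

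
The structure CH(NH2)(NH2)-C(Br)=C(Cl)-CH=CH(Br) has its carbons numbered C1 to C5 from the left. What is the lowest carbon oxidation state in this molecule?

-1

Each bond to a more electronegative atom (O, N, halogen) counts +1, each bond to a less electronegative atom (H, metal, B, Si) counts −1, and each C–C bond counts 0. Tallying each carbon:
C1: 1C, 1H, 2N → 0 − 1 + 2 = +1
C2: 3C, 1Br → 0 + 1 = +1
C3: 3C, 1Cl → 0 + 1 = +1
C4: 3C, 1H → 0 − 1 = -1
C5: 2C, 1H, 1Br → 0 − 1 + 1 = 0
The lowest value is -1.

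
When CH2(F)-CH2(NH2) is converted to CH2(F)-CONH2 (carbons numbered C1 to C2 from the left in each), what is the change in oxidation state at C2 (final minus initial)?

Before: C2 has 1 bond to C, 2 bonds to H, 1 bond to N → oxidation state -1.
After: C2 has 1 bond to C, 2 bonds to O, 1 bond to N → oxidation state +3.
Δ = +3 − (-1) = +4, so this is an oxidation at C2.

+4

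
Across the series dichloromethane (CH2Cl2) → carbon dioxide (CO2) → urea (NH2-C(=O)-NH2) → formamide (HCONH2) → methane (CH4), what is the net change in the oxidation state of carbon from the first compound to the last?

-4

Carbon oxidation states along the series — dichloromethane: 0, carbon dioxide: +4, urea: +4, formamide: +2, methane: -4.
Net change = -4 − (0) = -4.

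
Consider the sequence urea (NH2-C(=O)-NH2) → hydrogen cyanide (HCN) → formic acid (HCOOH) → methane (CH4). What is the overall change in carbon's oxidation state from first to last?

Carbon oxidation states along the series — urea: +4, hydrogen cyanide: +2, formic acid: +2, methane: -4.
Net change = -4 − (+4) = -8.

-8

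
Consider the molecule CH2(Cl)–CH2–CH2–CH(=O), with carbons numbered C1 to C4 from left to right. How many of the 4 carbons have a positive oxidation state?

Tallying each carbon's bonds:
C1: 1C, 2H, 1Cl → 0 − 2 + 1 = -1
C2: 2C, 2H → 0 − 2 = -2
C3: 2C, 2H → 0 − 2 = -2
C4: 1C, 1H, 2O → 0 − 1 + 2 = +1
1 carbon (C4) meets the condition.

1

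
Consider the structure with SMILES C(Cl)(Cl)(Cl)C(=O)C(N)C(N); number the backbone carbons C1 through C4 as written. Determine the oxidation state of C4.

C4 has one bond to C (0), one bond to H (-1), one bond to H (-1), one bond to N (+1).
Oxidation state = 0 − 1 − 1 + 1 = -1.

-1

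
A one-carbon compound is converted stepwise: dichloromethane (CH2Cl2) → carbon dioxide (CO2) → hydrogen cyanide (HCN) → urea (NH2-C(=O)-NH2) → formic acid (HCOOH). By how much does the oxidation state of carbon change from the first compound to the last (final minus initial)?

Carbon oxidation states along the series — dichloromethane: 0, carbon dioxide: +4, hydrogen cyanide: +2, urea: +4, formic acid: +2.
Net change = +2 − (0) = +2.

+2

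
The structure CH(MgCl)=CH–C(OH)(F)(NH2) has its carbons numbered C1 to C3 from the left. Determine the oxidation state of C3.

+3

C3 has one bond to C (0), one bond to O (+1), one bond to F (+1), one bond to N (+1).
Oxidation state = 0 + 1 + 1 + 1 = +3.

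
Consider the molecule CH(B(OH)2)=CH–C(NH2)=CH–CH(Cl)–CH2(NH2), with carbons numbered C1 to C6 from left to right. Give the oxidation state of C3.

+1

Each bond to a more electronegative atom (O, N, halogen) counts +1, each bond to a less electronegative atom (H, metal, B, Si) counts −1, and each C–C bond counts 0.
C3 has one bond to C (0), a double bond to C (2×0 = 0), one bond to N (+1).
Oxidation state = 0 + 0 + 1 = +1.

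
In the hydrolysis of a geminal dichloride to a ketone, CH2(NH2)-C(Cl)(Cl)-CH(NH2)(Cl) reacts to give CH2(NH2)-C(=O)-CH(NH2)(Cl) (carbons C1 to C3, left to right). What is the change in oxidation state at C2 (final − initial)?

0

Before: C2 has 2 bonds to C, 2 bonds to Cl → oxidation state +2.
After: C2 has 2 bonds to C, 2 bonds to O → oxidation state +2.
Δ = +2 − (+2) = 0, so no net redox change at C2.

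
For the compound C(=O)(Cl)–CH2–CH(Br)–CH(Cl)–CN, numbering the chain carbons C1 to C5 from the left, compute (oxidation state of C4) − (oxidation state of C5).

C4: 2C, 1H, 1Cl → 0 − 1 + 1 = 0
C5: 1C, 3N → 0 + 3 = +3
Difference: 0 − (+3) = -3.

-3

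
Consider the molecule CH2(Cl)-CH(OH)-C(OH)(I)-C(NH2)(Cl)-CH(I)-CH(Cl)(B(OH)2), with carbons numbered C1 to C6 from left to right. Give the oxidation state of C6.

C6 has one bond to C (0), one bond to Cl (+1), one bond to H (-1), one bond to B (-1).
Oxidation state = 0 + 1 − 1 − 1 = -1.

-1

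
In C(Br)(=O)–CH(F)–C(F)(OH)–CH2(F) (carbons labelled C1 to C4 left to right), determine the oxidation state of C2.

Count +1 for every bond to an atom more electronegative than carbon and −1 for every bond to one less electronegative; C–C bonds are 0.
C2 has one bond to C (0), one bond to C (0), one bond to F (+1), one bond to H (-1).
Oxidation state = 0 + 0 + 1 − 1 = 0.

0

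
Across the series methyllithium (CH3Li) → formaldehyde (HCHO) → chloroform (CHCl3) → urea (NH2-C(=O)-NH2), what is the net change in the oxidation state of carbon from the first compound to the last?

Carbon oxidation states along the series — methyllithium: -4, formaldehyde: 0, chloroform: +2, urea: +4.
Net change = +4 − (-4) = +8.

+8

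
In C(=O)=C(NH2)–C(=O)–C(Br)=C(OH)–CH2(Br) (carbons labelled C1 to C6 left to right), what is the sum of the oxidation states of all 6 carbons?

+6

Tallying each carbon's bonds:
C1: 2C, 2O → 0 + 2 = +2
C2: 3C, 1N → 0 + 1 = +1
C3: 2C, 2O → 0 + 2 = +2
C4: 3C, 1Br → 0 + 1 = +1
C5: 3C, 1O → 0 + 1 = +1
C6: 1C, 2H, 1Br → 0 − 2 + 1 = -1
Sum = +2 + 1 + 2 + 1 + 1 − 1 = +6.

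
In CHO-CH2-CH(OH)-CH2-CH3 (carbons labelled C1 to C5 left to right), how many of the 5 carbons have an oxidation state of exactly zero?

Assign +1 per bond to O/N/halogen, −1 per bond to H or an electropositive element, and 0 per bond to carbon. Tallying each carbon:
C1: 1C, 1H, 2O → 0 − 1 + 2 = +1
C2: 2C, 2H → 0 − 2 = -2
C3: 2C, 1H, 1O → 0 − 1 + 1 = 0
C4: 2C, 2H → 0 − 2 = -2
C5: 1C, 3H → 0 − 3 = -3
1 carbon (C3) meets the condition.

1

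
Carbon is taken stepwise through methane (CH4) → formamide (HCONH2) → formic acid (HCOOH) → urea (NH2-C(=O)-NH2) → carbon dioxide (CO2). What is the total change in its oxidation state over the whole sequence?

+8

Carbon oxidation states along the series — methane: -4, formamide: +2, formic acid: +2, urea: +4, carbon dioxide: +4.
Net change = +4 − (-4) = +8.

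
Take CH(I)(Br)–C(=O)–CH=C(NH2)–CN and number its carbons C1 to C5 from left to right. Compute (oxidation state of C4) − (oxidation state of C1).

0

C4: 3C, 1N → 0 + 1 = +1
C1: 1C, 1H, 1Br, 1I → 0 − 1 + 1 + 1 = +1
Difference: +1 − (+1) = 0.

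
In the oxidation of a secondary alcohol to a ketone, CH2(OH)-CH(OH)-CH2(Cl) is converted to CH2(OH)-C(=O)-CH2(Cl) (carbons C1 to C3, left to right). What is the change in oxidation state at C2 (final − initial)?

Before: C2 has 2 bonds to C, 1 bond to H, 1 bond to O → oxidation state 0.
After: C2 has 2 bonds to C, 2 bonds to O → oxidation state +2.
Δ = +2 − (0) = +2, so this is an oxidation at C2.

+2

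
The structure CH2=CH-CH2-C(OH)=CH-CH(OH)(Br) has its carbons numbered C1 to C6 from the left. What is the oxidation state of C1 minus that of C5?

C1: 2C, 2H → 0 − 2 = -2
C5: 3C, 1H → 0 − 1 = -1
Difference: -2 − (-1) = -1.

-1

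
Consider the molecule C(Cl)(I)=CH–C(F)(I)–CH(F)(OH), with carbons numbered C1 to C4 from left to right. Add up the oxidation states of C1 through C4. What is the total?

+4

Tallying each carbon's bonds:
C1: 2C, 1Cl, 1I → 0 + 1 + 1 = +2
C2: 3C, 1H → 0 − 1 = -1
C3: 2C, 1F, 1I → 0 + 1 + 1 = +2
C4: 1C, 1H, 1O, 1F → 0 − 1 + 1 + 1 = +1
Sum = +2 − 1 + 2 + 1 = +4.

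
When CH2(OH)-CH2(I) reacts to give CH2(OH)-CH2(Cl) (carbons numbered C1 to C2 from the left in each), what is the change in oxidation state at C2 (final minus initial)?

Before: C2 has 1 bond to C, 2 bonds to H, 1 bond to I → oxidation state -1.
After: C2 has 1 bond to C, 2 bonds to H, 1 bond to Cl → oxidation state -1.
Δ = -1 − (-1) = 0, so no net redox change at C2.

0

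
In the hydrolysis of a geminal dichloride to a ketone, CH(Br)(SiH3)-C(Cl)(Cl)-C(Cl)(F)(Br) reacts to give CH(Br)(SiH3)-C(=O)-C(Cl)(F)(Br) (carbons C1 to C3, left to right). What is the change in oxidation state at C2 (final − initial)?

Before: C2 has 2 bonds to C, 2 bonds to Cl → oxidation state +2.
After: C2 has 2 bonds to C, 2 bonds to O → oxidation state +2.
Δ = +2 − (+2) = 0, so no net redox change at C2.

0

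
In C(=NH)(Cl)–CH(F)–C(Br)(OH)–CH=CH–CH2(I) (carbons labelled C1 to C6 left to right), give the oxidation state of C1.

Count +1 for every bond to an atom more electronegative than carbon and −1 for every bond to one less electronegative; C–C bonds are 0.
C1 has one bond to C (0), a double bond to N (2×+1 = +2), one bond to Cl (+1).
Oxidation state = 0 + 2 + 1 = +3.

+3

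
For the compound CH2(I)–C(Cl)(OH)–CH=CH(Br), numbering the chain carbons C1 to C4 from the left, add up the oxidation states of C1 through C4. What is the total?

Tallying each carbon's bonds:
C1: 1C, 2H, 1I → 0 − 2 + 1 = -1
C2: 2C, 1O, 1Cl → 0 + 1 + 1 = +2
C3: 3C, 1H → 0 − 1 = -1
C4: 2C, 1H, 1Br → 0 − 1 + 1 = 0
Sum = -1 + 2 − 1 + 0 = 0.

0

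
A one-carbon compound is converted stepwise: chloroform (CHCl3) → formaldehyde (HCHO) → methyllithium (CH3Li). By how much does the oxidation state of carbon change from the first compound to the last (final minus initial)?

Carbon oxidation states along the series — chloroform: +2, formaldehyde: 0, methyllithium: -4.
Net change = -4 − (+2) = -6.

-6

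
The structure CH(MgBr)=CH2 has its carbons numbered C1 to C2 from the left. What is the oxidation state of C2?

Each bond to a more electronegative atom (O, N, halogen) counts +1, each bond to a less electronegative atom (H, metal, B, Si) counts −1, and each C–C bond counts 0.
C2 has a double bond to C (2×0 = 0), one bond to H (-1), one bond to H (-1).
Oxidation state = 0 − 1 − 1 = -2.

-2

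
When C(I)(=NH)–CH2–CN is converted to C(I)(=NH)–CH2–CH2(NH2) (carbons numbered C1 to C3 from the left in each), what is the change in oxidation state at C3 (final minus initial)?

Before: C3 has 1 bond to C, 3 bonds to N → oxidation state +3.
After: C3 has 1 bond to C, 2 bonds to H, 1 bond to N → oxidation state -1.
Δ = -1 − (+3) = -4, so this is a reduction at C3.

-4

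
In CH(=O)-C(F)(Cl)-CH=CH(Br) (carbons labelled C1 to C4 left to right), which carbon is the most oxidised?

C2

Assign +1 per bond to O/N/halogen, −1 per bond to H or an electropositive element, and 0 per bond to carbon. Tallying each carbon:
C1: 1C, 1H, 2O → 0 − 1 + 2 = +1
C2: 2C, 1F, 1Cl → 0 + 1 + 1 = +2
C3: 3C, 1H → 0 − 1 = -1
C4: 2C, 1H, 1Br → 0 − 1 + 1 = 0
The most oxidised carbon is C2 at +2.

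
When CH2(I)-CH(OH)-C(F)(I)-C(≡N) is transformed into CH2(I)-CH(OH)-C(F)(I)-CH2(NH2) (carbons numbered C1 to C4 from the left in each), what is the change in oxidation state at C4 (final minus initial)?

Before: C4 has 1 bond to C, 3 bonds to N → oxidation state +3.
After: C4 has 1 bond to C, 2 bonds to H, 1 bond to N → oxidation state -1.
Δ = -1 − (+3) = -4, so this is a reduction at C4.

-4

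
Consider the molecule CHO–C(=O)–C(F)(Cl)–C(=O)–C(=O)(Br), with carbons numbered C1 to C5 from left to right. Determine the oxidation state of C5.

Each bond to a more electronegative atom (O, N, halogen) counts +1, each bond to a less electronegative atom (H, metal, B, Si) counts −1, and each C–C bond counts 0.
C5 has one bond to C (0), a double bond to O (2×+1 = +2), one bond to Br (+1).
Oxidation state = 0 + 2 + 1 = +3.

+3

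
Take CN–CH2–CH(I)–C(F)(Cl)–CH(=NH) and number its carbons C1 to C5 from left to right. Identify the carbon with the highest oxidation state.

C1

Bonds to more-electronegative neighbours contribute +1 each, bonds to H or metals contribute −1 each, and C–C bonds contribute 0. Tallying each carbon:
C1: 1C, 3N → 0 + 3 = +3
C2: 2C, 2H → 0 − 2 = -2
C3: 2C, 1H, 1I → 0 − 1 + 1 = 0
C4: 2C, 1F, 1Cl → 0 + 1 + 1 = +2
C5: 1C, 1H, 2N → 0 − 1 + 2 = +1
The most oxidised carbon is C1 at +3.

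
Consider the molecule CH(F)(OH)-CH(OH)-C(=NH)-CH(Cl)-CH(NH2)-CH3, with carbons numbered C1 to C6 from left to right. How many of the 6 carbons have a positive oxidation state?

2

Assign +1 per bond to O/N/halogen, −1 per bond to H or an electropositive element, and 0 per bond to carbon. Tallying each carbon:
C1: 1C, 1H, 1O, 1F → 0 − 1 + 1 + 1 = +1
C2: 2C, 1H, 1O → 0 − 1 + 1 = 0
C3: 2C, 2N → 0 + 2 = +2
C4: 2C, 1H, 1Cl → 0 − 1 + 1 = 0
C5: 2C, 1H, 1N → 0 − 1 + 1 = 0
C6: 1C, 3H → 0 − 3 = -3
2 carbons (C1, C3) meet the condition.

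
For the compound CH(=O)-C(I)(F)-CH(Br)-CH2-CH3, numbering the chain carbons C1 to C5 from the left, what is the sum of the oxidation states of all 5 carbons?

Tallying each carbon's bonds:
C1: 1C, 1H, 2O → 0 − 1 + 2 = +1
C2: 2C, 1F, 1I → 0 + 1 + 1 = +2
C3: 2C, 1H, 1Br → 0 − 1 + 1 = 0
C4: 2C, 2H → 0 − 2 = -2
C5: 1C, 3H → 0 − 3 = -3
Sum = +1 + 2 + 0 − 2 − 3 = -2.

-2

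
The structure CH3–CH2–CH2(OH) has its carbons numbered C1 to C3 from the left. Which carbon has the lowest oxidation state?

C1

Each bond to a more electronegative atom (O, N, halogen) counts +1, each bond to a less electronegative atom (H, metal, B, Si) counts −1, and each C–C bond counts 0. Tallying each carbon:
C1: 1C, 3H → 0 − 3 = -3
C2: 2C, 2H → 0 − 2 = -2
C3: 1C, 2H, 1O → 0 − 2 + 1 = -1
The most reduced carbon is C1 at -3.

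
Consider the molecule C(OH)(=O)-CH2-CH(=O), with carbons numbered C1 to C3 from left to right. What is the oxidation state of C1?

+3

Bonds to more-electronegative neighbours contribute +1 each, bonds to H or metals contribute −1 each, and C–C bonds contribute 0.
C1 has one bond to C (0), one bond to O (+1), a double bond to O (2×+1 = +2).
Oxidation state = 0 + 1 + 2 = +3.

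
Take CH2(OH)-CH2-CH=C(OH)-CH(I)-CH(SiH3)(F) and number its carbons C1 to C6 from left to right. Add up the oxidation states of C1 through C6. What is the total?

-4

Each bond to a more electronegative atom (O, N, halogen) counts +1, each bond to a less electronegative atom (H, metal, B, Si) counts −1, and each C–C bond counts 0. Tallying each carbon:
C1: 1C, 2H, 1O → 0 − 2 + 1 = -1
C2: 2C, 2H → 0 − 2 = -2
C3: 3C, 1H → 0 − 1 = -1
C4: 3C, 1O → 0 + 1 = +1
C5: 2C, 1H, 1I → 0 − 1 + 1 = 0
C6: 1C, 1H, 1F, 1Si → 0 − 1 + 1 − 1 = -1
Sum = -1 − 2 − 1 + 1 + 0 − 1 = -4.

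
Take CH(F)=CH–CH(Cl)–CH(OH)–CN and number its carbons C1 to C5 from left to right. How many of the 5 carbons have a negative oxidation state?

Tallying each carbon's bonds:
C1: 2C, 1H, 1F → 0 − 1 + 1 = 0
C2: 3C, 1H → 0 − 1 = -1
C3: 2C, 1H, 1Cl → 0 − 1 + 1 = 0
C4: 2C, 1H, 1O → 0 − 1 + 1 = 0
C5: 1C, 3N → 0 + 3 = +3
1 carbon (C2) meets the condition.

1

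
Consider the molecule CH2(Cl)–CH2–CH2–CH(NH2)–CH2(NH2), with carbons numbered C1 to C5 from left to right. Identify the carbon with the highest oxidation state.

C4

Bonds to more-electronegative neighbours contribute +1 each, bonds to H or metals contribute −1 each, and C–C bonds contribute 0. Tallying each carbon:
C1: 1C, 2H, 1Cl → 0 − 2 + 1 = -1
C2: 2C, 2H → 0 − 2 = -2
C3: 2C, 2H → 0 − 2 = -2
C4: 2C, 1H, 1N → 0 − 1 + 1 = 0
C5: 1C, 2H, 1N → 0 − 2 + 1 = -1
The most oxidised carbon is C4 at 0.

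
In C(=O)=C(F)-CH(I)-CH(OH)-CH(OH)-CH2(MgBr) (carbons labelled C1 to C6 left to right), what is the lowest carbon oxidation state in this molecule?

-3

Tallying each carbon's bonds:
C1: 2C, 2O → 0 + 2 = +2
C2: 3C, 1F → 0 + 1 = +1
C3: 2C, 1H, 1I → 0 − 1 + 1 = 0
C4: 2C, 1H, 1O → 0 − 1 + 1 = 0
C5: 2C, 1H, 1O → 0 − 1 + 1 = 0
C6: 1C, 2H, 1Mg → 0 − 2 − 1 = -3
The lowest value is -3.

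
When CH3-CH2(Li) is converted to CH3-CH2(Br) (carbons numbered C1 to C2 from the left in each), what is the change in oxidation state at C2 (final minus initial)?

Before: C2 has 1 bond to C, 2 bonds to H, 1 bond to Li → oxidation state -3.
After: C2 has 1 bond to C, 2 bonds to H, 1 bond to Br → oxidation state -1.
Δ = -1 − (-3) = +2, so this is an oxidation at C2.

+2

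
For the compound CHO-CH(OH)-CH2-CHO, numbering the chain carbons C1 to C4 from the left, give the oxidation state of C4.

+1

Assign +1 per bond to O/N/halogen, −1 per bond to H or an electropositive element, and 0 per bond to carbon.
C4 has one bond to C (0), one bond to H (-1), a double bond to O (2×+1 = +2).
Oxidation state = 0 − 1 + 2 = +1.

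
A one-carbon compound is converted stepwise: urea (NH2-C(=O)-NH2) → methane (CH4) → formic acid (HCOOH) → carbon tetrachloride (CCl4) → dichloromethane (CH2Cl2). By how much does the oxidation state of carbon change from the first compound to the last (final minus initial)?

Carbon oxidation states along the series — urea: +4, methane: -4, formic acid: +2, carbon tetrachloride: +4, dichloromethane: 0.
Net change = 0 − (+4) = -4.

-4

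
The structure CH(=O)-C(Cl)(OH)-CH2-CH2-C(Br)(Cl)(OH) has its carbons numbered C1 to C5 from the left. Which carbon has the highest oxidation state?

C5

Tallying each carbon's bonds:
C1: 1C, 1H, 2O → 0 − 1 + 2 = +1
C2: 2C, 1O, 1Cl → 0 + 1 + 1 = +2
C3: 2C, 2H → 0 − 2 = -2
C4: 2C, 2H → 0 − 2 = -2
C5: 1C, 1O, 1Cl, 1Br → 0 + 1 + 1 + 1 = +3
The most oxidised carbon is C5 at +3.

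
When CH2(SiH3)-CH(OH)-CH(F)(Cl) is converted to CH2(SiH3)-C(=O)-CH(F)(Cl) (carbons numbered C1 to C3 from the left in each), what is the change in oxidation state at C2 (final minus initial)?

+2

Before: C2 has 2 bonds to C, 1 bond to H, 1 bond to O → oxidation state 0.
After: C2 has 2 bonds to C, 2 bonds to O → oxidation state +2.
Δ = +2 − (0) = +2, so this is an oxidation at C2.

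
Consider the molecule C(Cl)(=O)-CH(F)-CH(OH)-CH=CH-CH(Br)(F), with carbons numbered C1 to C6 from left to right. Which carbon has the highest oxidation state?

C1

Count +1 for every bond to an atom more electronegative than carbon and −1 for every bond to one less electronegative; C–C bonds are 0. Tallying each carbon:
C1: 1C, 2O, 1Cl → 0 + 2 + 1 = +3
C2: 2C, 1H, 1F → 0 − 1 + 1 = 0
C3: 2C, 1H, 1O → 0 − 1 + 1 = 0
C4: 3C, 1H → 0 − 1 = -1
C5: 3C, 1H → 0 − 1 = -1
C6: 1C, 1H, 1F, 1Br → 0 − 1 + 1 + 1 = +1
The most oxidised carbon is C1 at +3.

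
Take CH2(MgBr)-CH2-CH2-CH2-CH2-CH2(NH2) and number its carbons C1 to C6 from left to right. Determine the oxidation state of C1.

-3

C1 has one bond to C (0), one bond to Mg (-1), one bond to H (-1), one bond to H (-1).
Oxidation state = 0 − 1 − 1 − 1 = -3.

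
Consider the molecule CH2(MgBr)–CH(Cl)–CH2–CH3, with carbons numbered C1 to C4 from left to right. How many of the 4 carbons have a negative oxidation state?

3

Assign +1 per bond to O/N/halogen, −1 per bond to H or an electropositive element, and 0 per bond to carbon. Tallying each carbon:
C1: 1C, 2H, 1Mg → 0 − 2 − 1 = -3
C2: 2C, 1H, 1Cl → 0 − 1 + 1 = 0
C3: 2C, 2H → 0 − 2 = -2
C4: 1C, 3H → 0 − 3 = -3
3 carbons (C1, C3, C4) meet the condition.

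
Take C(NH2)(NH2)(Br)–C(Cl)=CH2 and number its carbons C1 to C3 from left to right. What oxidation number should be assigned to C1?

+3

Bonds to more-electronegative neighbours contribute +1 each, bonds to H or metals contribute −1 each, and C–C bonds contribute 0.
C1 has one bond to C (0), one bond to N (+1), one bond to N (+1), one bond to Br (+1).
Oxidation state = 0 + 1 + 1 + 1 = +3.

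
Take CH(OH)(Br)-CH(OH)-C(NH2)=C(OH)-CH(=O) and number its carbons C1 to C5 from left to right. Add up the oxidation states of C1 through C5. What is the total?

Tallying each carbon's bonds:
C1: 1C, 1H, 1O, 1Br → 0 − 1 + 1 + 1 = +1
C2: 2C, 1H, 1O → 0 − 1 + 1 = 0
C3: 3C, 1N → 0 + 1 = +1
C4: 3C, 1O → 0 + 1 = +1
C5: 1C, 1H, 2O → 0 − 1 + 2 = +1
Sum = +1 + 0 + 1 + 1 + 1 = +4.

+4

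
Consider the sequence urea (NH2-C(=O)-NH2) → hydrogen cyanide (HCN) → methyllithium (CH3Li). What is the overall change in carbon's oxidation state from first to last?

-8

Carbon oxidation states along the series — urea: +4, hydrogen cyanide: +2, methyllithium: -4.
Net change = -4 − (+4) = -8.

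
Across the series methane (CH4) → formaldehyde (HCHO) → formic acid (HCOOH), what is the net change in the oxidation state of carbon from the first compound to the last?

+6

Carbon oxidation states along the series — methane: -4, formaldehyde: 0, formic acid: +2.
Net change = +2 − (-4) = +6.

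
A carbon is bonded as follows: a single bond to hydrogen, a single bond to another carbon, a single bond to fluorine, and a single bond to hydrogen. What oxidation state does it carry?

Assign +1 per bond to O/N/halogen, −1 per bond to H or an electropositive element, and 0 per bond to carbon.
The carbon has one bond to C (0), one bond to H (-1), one bond to F (+1), one bond to H (-1).
Oxidation state = 0 − 1 + 1 − 1 = -1.

-1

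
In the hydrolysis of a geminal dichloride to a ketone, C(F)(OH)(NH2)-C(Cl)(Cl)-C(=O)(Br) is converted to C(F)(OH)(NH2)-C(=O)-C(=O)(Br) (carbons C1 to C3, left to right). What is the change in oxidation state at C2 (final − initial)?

0

Before: C2 has 2 bonds to C, 2 bonds to Cl → oxidation state +2.
After: C2 has 2 bonds to C, 2 bonds to O → oxidation state +2.
Δ = +2 − (+2) = 0, so no net redox change at C2.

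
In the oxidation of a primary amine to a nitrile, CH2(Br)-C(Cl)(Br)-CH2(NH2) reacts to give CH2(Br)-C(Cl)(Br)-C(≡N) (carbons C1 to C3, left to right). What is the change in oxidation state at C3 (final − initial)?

+4

Before: C3 has 1 bond to C, 2 bonds to H, 1 bond to N → oxidation state -1.
After: C3 has 1 bond to C, 3 bonds to N → oxidation state +3.
Δ = +3 − (-1) = +4, so this is an oxidation at C3.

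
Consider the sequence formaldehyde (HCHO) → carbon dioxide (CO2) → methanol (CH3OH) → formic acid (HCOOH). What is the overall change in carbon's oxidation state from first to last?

Carbon oxidation states along the series — formaldehyde: 0, carbon dioxide: +4, methanol: -2, formic acid: +2.
Net change = +2 − (0) = +2.

+2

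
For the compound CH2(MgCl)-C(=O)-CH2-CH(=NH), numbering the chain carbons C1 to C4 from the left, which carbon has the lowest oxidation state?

Tallying each carbon's bonds:
C1: 1C, 2H, 1Mg → 0 − 2 − 1 = -3
C2: 2C, 2O → 0 + 2 = +2
C3: 2C, 2H → 0 − 2 = -2
C4: 1C, 1H, 2N → 0 − 1 + 2 = +1
The most reduced carbon is C1 at -3.

C1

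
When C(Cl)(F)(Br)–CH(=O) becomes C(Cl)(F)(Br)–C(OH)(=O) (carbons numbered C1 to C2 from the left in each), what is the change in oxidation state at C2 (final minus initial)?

Before: C2 has 1 bond to C, 1 bond to H, 2 bonds to O → oxidation state +1.
After: C2 has 1 bond to C, 3 bonds to O → oxidation state +3.
Δ = +3 − (+1) = +2, so this is an oxidation at C2.

+2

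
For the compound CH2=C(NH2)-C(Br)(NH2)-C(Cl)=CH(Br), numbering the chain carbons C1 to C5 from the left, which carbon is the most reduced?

C1

Each bond to a more electronegative atom (O, N, halogen) counts +1, each bond to a less electronegative atom (H, metal, B, Si) counts −1, and each C–C bond counts 0. Tallying each carbon:
C1: 2C, 2H → 0 − 2 = -2
C2: 3C, 1N → 0 + 1 = +1
C3: 2C, 1N, 1Br → 0 + 1 + 1 = +2
C4: 3C, 1Cl → 0 + 1 = +1
C5: 2C, 1H, 1Br → 0 − 1 + 1 = 0
The most reduced carbon is C1 at -2.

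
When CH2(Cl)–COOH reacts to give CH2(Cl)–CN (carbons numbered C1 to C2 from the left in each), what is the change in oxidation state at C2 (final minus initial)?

0

Before: C2 has 1 bond to C, 3 bonds to O → oxidation state +3.
After: C2 has 1 bond to C, 3 bonds to N → oxidation state +3.
Δ = +3 − (+3) = 0, so no net redox change at C2.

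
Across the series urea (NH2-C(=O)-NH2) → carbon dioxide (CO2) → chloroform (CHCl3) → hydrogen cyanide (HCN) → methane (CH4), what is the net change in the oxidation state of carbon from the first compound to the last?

-8

Carbon oxidation states along the series — urea: +4, carbon dioxide: +4, chloroform: +2, hydrogen cyanide: +2, methane: -4.
Net change = -4 − (+4) = -8.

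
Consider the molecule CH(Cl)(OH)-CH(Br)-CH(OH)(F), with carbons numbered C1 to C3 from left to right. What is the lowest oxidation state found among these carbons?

Bonds to more-electronegative neighbours contribute +1 each, bonds to H or metals contribute −1 each, and C–C bonds contribute 0. Tallying each carbon:
C1: 1C, 1H, 1O, 1Cl → 0 − 1 + 1 + 1 = +1
C2: 2C, 1H, 1Br → 0 − 1 + 1 = 0
C3: 1C, 1H, 1O, 1F → 0 − 1 + 1 + 1 = +1
The lowest value is 0.

0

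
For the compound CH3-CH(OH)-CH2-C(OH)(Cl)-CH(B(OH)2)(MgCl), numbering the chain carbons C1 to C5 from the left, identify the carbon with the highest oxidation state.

C4

Each bond to a more electronegative atom (O, N, halogen) counts +1, each bond to a less electronegative atom (H, metal, B, Si) counts −1, and each C–C bond counts 0. Tallying each carbon:
C1: 1C, 3H → 0 − 3 = -3
C2: 2C, 1H, 1O → 0 − 1 + 1 = 0
C3: 2C, 2H → 0 − 2 = -2
C4: 2C, 1O, 1Cl → 0 + 1 + 1 = +2
C5: 1C, 1H, 1Mg, 1B → 0 − 1 − 1 − 1 = -3
The most oxidised carbon is C4 at +2.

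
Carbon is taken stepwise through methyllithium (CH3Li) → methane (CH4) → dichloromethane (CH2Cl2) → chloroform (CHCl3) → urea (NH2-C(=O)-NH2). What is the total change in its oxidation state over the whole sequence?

+8

Carbon oxidation states along the series — methyllithium: -4, methane: -4, dichloromethane: 0, chloroform: +2, urea: +4.
Net change = +4 − (-4) = +8.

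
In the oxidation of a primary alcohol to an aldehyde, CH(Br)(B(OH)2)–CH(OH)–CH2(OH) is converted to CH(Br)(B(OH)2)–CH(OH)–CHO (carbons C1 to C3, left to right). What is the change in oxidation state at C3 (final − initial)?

Before: C3 has 1 bond to C, 2 bonds to H, 1 bond to O → oxidation state -1.
After: C3 has 1 bond to C, 1 bond to H, 2 bonds to O → oxidation state +1.
Δ = +1 − (-1) = +2, so this is an oxidation at C3.

+2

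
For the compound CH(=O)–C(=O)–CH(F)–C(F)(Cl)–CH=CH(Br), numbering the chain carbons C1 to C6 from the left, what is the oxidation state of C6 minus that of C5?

+1

C6: 2C, 1H, 1Br → 0 − 1 + 1 = 0
C5: 3C, 1H → 0 − 1 = -1
Difference: 0 − (-1) = +1.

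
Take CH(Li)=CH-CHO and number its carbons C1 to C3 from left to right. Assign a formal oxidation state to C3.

+1

Each bond to a more electronegative atom (O, N, halogen) counts +1, each bond to a less electronegative atom (H, metal, B, Si) counts −1, and each C–C bond counts 0.
C3 has one bond to C (0), one bond to H (-1), a double bond to O (2×+1 = +2).
Oxidation state = 0 − 1 + 2 = +1.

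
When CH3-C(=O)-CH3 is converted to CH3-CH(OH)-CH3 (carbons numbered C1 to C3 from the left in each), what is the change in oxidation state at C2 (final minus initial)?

-2

Before: C2 has 2 bonds to C, 2 bonds to O → oxidation state +2.
After: C2 has 2 bonds to C, 1 bond to H, 1 bond to O → oxidation state 0.
Δ = 0 − (+2) = -2, so this is a reduction at C2.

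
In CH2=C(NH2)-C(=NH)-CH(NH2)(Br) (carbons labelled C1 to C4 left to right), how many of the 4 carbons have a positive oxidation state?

3

Bonds to more-electronegative neighbours contribute +1 each, bonds to H or metals contribute −1 each, and C–C bonds contribute 0. Tallying each carbon:
C1: 2C, 2H → 0 − 2 = -2
C2: 3C, 1N → 0 + 1 = +1
C3: 2C, 2N → 0 + 2 = +2
C4: 1C, 1H, 1N, 1Br → 0 − 1 + 1 + 1 = +1
3 carbons (C2, C3, C4) meet the condition.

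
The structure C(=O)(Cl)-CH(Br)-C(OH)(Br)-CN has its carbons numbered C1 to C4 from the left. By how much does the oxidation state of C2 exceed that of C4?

C2: 2C, 1H, 1Br → 0 − 1 + 1 = 0
C4: 1C, 3N → 0 + 3 = +3
Difference: 0 − (+3) = -3.

-3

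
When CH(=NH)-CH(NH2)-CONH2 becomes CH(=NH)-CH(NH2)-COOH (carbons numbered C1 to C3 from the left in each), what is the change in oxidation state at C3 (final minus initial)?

0

Before: C3 has 1 bond to C, 2 bonds to O, 1 bond to N → oxidation state +3.
After: C3 has 1 bond to C, 3 bonds to O → oxidation state +3.
Δ = +3 − (+3) = 0, so no net redox change at C3.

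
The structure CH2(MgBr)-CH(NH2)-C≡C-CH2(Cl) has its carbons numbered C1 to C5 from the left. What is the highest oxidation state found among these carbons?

0

Count +1 for every bond to an atom more electronegative than carbon and −1 for every bond to one less electronegative; C–C bonds are 0. Tallying each carbon:
C1: 1C, 2H, 1Mg → 0 − 2 − 1 = -3
C2: 2C, 1H, 1N → 0 − 1 + 1 = 0
C3: 4C → 0 = 0
C4: 4C → 0 = 0
C5: 1C, 2H, 1Cl → 0 − 2 + 1 = -1
The highest value is 0.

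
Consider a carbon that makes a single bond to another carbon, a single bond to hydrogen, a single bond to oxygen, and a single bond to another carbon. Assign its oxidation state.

Each bond to a more electronegative atom (O, N, halogen) counts +1, each bond to a less electronegative atom (H, metal, B, Si) counts −1, and each C–C bond counts 0.
The carbon has one bond to C (0), one bond to C (0), one bond to O (+1), one bond to H (-1).
Oxidation state = 0 + 0 + 1 − 1 = 0.

0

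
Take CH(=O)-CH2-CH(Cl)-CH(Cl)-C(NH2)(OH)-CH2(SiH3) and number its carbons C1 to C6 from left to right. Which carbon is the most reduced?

Tallying each carbon's bonds:
C1: 1C, 1H, 2O → 0 − 1 + 2 = +1
C2: 2C, 2H → 0 − 2 = -2
C3: 2C, 1H, 1Cl → 0 − 1 + 1 = 0
C4: 2C, 1H, 1Cl → 0 − 1 + 1 = 0
C5: 2C, 1O, 1N → 0 + 1 + 1 = +2
C6: 1C, 2H, 1Si → 0 − 2 − 1 = -3
The most reduced carbon is C6 at -3.

C6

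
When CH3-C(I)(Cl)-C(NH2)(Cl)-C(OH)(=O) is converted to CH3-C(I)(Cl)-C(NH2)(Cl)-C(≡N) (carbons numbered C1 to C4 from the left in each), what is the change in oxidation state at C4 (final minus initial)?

0

Before: C4 has 1 bond to C, 3 bonds to O → oxidation state +3.
After: C4 has 1 bond to C, 3 bonds to N → oxidation state +3.
Δ = +3 − (+3) = 0, so no net redox change at C4.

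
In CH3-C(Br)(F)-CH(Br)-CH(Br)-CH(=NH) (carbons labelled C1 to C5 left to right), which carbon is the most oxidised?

Tallying each carbon's bonds:
C1: 1C, 3H → 0 − 3 = -3
C2: 2C, 1F, 1Br → 0 + 1 + 1 = +2
C3: 2C, 1H, 1Br → 0 − 1 + 1 = 0
C4: 2C, 1H, 1Br → 0 − 1 + 1 = 0
C5: 1C, 1H, 2N → 0 − 1 + 2 = +1
The most oxidised carbon is C2 at +2.

C2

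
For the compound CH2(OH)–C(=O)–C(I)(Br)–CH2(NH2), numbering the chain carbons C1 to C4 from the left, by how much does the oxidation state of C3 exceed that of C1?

C3: 2C, 1Br, 1I → 0 + 1 + 1 = +2
C1: 1C, 2H, 1O → 0 − 2 + 1 = -1
Difference: +2 − (-1) = +3.

+3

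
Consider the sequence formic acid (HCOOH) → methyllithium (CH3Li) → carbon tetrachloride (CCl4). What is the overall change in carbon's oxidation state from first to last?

Carbon oxidation states along the series — formic acid: +2, methyllithium: -4, carbon tetrachloride: +4.
Net change = +4 − (+2) = +2.

+2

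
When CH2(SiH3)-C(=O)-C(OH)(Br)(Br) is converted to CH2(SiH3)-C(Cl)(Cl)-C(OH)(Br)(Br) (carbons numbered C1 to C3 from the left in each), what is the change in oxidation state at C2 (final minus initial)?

Before: C2 has 2 bonds to C, 2 bonds to O → oxidation state +2.
After: C2 has 2 bonds to C, 2 bonds to Cl → oxidation state +2.
Δ = +2 − (+2) = 0, so no net redox change at C2.

0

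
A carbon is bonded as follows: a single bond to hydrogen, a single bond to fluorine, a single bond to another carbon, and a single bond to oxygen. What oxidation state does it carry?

+1

Count +1 for every bond to an atom more electronegative than carbon and −1 for every bond to one less electronegative; C–C bonds are 0.
The carbon has one bond to C (0), one bond to H (-1), one bond to F (+1), one bond to O (+1).
Oxidation state = 0 − 1 + 1 + 1 = +1.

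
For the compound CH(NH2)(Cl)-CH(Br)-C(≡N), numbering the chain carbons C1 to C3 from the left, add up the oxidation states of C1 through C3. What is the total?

+4

Bonds to more-electronegative neighbours contribute +1 each, bonds to H or metals contribute −1 each, and C–C bonds contribute 0. Tallying each carbon:
C1: 1C, 1H, 1N, 1Cl → 0 − 1 + 1 + 1 = +1
C2: 2C, 1H, 1Br → 0 − 1 + 1 = 0
C3: 1C, 3N → 0 + 3 = +3
Sum = +1 + 0 + 3 = +4.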